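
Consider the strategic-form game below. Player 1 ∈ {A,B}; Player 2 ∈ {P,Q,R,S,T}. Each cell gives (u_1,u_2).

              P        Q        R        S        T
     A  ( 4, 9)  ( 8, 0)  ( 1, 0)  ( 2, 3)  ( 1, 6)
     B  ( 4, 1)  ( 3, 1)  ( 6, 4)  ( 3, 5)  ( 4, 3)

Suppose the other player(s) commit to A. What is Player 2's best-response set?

argmax u_2 = {P}

u_2(P vs A) = 9
u_2(Q vs A) = 0
u_2(R vs A) = 0
u_2(S vs A) = 3
u_2(T vs A) = 6
max payoff 9 at {P}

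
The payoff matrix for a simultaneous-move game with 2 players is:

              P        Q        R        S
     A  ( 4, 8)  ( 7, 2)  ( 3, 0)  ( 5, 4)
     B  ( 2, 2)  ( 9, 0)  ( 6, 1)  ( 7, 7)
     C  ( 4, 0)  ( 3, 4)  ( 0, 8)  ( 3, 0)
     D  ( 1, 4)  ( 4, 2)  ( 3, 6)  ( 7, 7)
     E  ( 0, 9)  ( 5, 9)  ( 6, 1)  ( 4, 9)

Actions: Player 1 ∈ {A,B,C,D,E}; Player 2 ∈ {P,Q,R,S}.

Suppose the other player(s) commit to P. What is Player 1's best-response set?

BR_1 = {A,C}

u_1(A vs P) = 4
u_1(B vs P) = 2
u_1(C vs P) = 4
u_1(D vs P) = 1
u_1(E vs P) = 0
max payoff 4 at {A,C}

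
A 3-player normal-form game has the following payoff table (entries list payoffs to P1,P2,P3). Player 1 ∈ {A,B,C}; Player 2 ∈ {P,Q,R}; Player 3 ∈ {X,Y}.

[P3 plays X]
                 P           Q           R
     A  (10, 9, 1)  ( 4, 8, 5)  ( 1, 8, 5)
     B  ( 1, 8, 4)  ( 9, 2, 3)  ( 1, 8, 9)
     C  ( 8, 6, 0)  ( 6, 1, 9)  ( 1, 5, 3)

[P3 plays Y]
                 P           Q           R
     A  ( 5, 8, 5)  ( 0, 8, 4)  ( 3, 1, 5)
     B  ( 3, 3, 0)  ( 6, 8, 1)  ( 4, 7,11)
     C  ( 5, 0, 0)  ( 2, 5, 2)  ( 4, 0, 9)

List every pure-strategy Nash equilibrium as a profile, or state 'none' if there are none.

(A,P,X): not NE [P3→Y gives 5>1]
(A,P,Y): NE
(A,Q,X): not NE [P1→B gives 9>4; P2→P gives 9>8]
(A,Q,Y): not NE [P1→B gives 6>0; P3→X gives 5>4]
(A,R,X): not NE [P2→P gives 9>8]
(A,R,Y): not NE [P1→C gives 4>3; P2→Q gives 8>1]
(B,P,X): not NE [P1→A gives 10>1]
(B,P,Y): not NE [P1→C gives 5>3; P2→Q gives 8>3; P3→X gives 4>0]
(B,Q,X): not NE [P2→R gives 8>2]
(B,Q,Y): not NE [P3→X gives 3>1]
(B,R,X): not NE [P3→Y gives 11>9]
(B,R,Y): not NE [P2→Q gives 8>7]
(C,P,X): not NE [P1→A gives 10>8]
(C,P,Y): not NE [P2→Q gives 5>0]
(C,Q,X): not NE [P1→B gives 9>6; P2→P gives 6>1]
(C,Q,Y): not NE [P1→B gives 6>2; P3→X gives 9>2]
(C,R,X): not NE [P2→P gives 6>5; P3→Y gives 9>3]
(C,R,Y): not NE [P2→Q gives 5>0]

PSNE = {(A,P,Y)}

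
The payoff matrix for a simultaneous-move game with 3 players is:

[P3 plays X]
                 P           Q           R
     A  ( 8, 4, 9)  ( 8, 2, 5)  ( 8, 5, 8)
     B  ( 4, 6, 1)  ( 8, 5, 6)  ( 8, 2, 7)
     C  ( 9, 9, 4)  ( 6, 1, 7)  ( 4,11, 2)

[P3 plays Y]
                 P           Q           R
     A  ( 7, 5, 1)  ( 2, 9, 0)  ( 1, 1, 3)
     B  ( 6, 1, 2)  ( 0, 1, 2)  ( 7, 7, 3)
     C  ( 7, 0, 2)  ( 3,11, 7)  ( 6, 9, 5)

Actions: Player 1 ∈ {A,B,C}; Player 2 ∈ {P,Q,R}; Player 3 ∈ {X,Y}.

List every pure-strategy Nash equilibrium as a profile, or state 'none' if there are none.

(A,P,X): not NE [P1→C gives 9>8; P2→R gives 5>4]
(A,P,Y): not NE [P2→Q gives 9>5; P3→X gives 9>1]
(A,Q,X): not NE [P2→R gives 5>2]
(A,Q,Y): not NE [P1→C gives 3>2; P3→X gives 5>0]
(A,R,X): NE
(A,R,Y): not NE [P1→B gives 7>1; P2→Q gives 9>1; P3→X gives 8>3]
(B,P,X): not NE [P1→C gives 9>4; P3→Y gives 2>1]
(B,P,Y): not NE [P1→C gives 7>6; P2→R gives 7>1]
(B,Q,X): not NE [P2→P gives 6>5]
(B,Q,Y): not NE [P1→C gives 3>0; P2→R gives 7>1; P3→X gives 6>2]
(B,R,X): not NE [P2→P gives 6>2]
(B,R,Y): not NE [P3→X gives 7>3]
(C,P,X): not NE [P2→R gives 11>9]
(C,P,Y): not NE [P2→Q gives 11>0; P3→X gives 4>2]
(C,Q,X): not NE [P1→B gives 8>6; P2→R gives 11>1]
(C,Q,Y): NE
(C,R,X): not NE [P1→B gives 8>4; P3→Y gives 5>2]
(C,R,Y): not NE [P1→B gives 7>6; P2→Q gives 11>9]

Nash profiles: (A,R,X), (C,Q,Y)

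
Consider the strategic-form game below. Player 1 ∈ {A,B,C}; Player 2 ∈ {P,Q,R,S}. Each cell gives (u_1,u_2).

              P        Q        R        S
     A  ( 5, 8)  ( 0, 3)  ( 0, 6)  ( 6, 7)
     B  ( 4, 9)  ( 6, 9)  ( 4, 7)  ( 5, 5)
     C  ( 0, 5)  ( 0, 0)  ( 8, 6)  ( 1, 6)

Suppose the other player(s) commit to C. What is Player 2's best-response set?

u_2(P vs C) = 5
u_2(Q vs C) = 0
u_2(R vs C) = 6
u_2(S vs C) = 6
max payoff 6 at {R,S}

argmax u_2 = {R,S}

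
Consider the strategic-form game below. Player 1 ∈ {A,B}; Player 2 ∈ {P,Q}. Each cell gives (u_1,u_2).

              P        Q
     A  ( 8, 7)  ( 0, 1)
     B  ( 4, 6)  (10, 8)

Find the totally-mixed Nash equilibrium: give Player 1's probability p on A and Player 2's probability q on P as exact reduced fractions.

(p,q) = (1/4, 5/7)

P1 indiff ⇒ q·8+(1-q)·0 = q·4+(1-q)·10 ⇒ q(4) = (1-q)(10) ⇒ q = 5/7
P2 indiff ⇒ p·7+(1-p)·6 = p·1+(1-p)·8 ⇒ p(6) = (1-p)(2) ⇒ p = 1/4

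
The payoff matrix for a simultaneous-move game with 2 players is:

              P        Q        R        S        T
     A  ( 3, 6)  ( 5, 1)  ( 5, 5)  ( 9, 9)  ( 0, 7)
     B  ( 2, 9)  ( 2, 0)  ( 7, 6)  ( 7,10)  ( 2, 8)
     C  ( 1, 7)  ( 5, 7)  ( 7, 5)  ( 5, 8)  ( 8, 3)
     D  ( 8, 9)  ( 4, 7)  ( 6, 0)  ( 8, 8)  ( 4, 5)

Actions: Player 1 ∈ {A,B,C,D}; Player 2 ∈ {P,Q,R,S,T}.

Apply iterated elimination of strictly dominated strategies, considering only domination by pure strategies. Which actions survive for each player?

IESDS → P1:{A,D} P2:{P,S}

P2 drop Q (S beats it: A:9>1 B:10>0 C:8>7 D:8>7)
P2 drop R (P beats it: A:6>5 B:9>6 C:7>5 D:9>0)
P1 drop B (D beats it: P:8>2 S:8>7 T:4>2)
P2 drop T (S beats it: A:9>7 C:8>3 D:8>5)
P1 drop C (A beats it: P:3>1 S:9>5)
P1→{A,D} P2→{P,S}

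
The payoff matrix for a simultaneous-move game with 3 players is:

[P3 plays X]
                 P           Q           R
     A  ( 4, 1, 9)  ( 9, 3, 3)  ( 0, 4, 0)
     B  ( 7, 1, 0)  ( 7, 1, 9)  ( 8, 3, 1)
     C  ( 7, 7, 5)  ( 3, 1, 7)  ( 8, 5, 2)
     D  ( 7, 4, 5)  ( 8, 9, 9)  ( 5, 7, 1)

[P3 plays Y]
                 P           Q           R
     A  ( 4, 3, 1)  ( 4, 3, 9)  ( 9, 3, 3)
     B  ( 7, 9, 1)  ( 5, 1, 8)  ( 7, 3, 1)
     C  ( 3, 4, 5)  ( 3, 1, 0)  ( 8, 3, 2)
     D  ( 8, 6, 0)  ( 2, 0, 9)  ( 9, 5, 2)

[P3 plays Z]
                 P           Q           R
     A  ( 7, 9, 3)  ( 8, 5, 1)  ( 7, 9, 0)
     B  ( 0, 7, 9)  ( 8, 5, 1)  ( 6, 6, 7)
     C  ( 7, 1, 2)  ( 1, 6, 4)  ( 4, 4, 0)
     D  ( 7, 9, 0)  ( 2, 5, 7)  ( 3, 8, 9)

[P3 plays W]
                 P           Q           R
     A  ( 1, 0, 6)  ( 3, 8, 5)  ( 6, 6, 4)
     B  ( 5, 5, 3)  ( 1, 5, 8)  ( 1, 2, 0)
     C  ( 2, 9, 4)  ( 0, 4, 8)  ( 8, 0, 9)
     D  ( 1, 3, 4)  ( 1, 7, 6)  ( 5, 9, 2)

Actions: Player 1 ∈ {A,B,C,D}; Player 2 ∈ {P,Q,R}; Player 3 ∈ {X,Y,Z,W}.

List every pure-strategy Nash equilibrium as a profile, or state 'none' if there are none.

NE set: (C,P,X)

(A,P,X): not NE [P1→D gives 7>4; P2→R gives 4>1]
(A,P,Y): not NE [P1→D gives 8>4; P3→X gives 9>1]
(A,P,Z): not NE [P3→X gives 9>3]
(A,P,W): not NE [P1→B gives 5>1; P2→Q gives 8>0; P3→X gives 9>6]
(A,Q,X): not NE [P2→R gives 4>3; P3→Y gives 9>3]
(A,Q,Y): not NE [P1→B gives 5>4]
(A,Q,Z): not NE [P2→R gives 9>5; P3→Y gives 9>1]
(A,Q,W): not NE [P3→Y gives 9>5]
(A,R,X): not NE [P1→C gives 8>0; P3→W gives 4>0]
(A,R,Y): not NE [P3→W gives 4>3]
(A,R,Z): not NE [P3→W gives 4>0]
(A,R,W): not NE [P1→C gives 8>6; P2→Q gives 8>6]
(B,P,X): not NE [P2→R gives 3>1; P3→Z gives 9>0]
(B,P,Y): not NE [P1→D gives 8>7; P3→Z gives 9>1]
(B,P,Z): not NE [P1→D gives 7>0]
(B,P,W): not NE [P3→Z gives 9>3]
(B,Q,X): not NE [P1→A gives 9>7; P2→R gives 3>1]
(B,Q,Y): not NE [P2→P gives 9>1; P3→X gives 9>8]
(B,Q,Z): not NE [P2→P gives 7>5; P3→X gives 9>1]
(B,Q,W): not NE [P1→A gives 3>1; P3→X gives 9>8]
(B,R,X): not NE [P3→Z gives 7>1]
(B,R,Y): not NE [P1→D gives 9>7; P2→P gives 9>3; P3→Z gives 7>1]
(B,R,Z): not NE [P1→A gives 7>6; P2→P gives 7>6]
(B,R,W): not NE [P1→C gives 8>1; P2→Q gives 5>2; P3→Z gives 7>0]
(C,P,X): NE
(C,P,Y): not NE [P1→D gives 8>3]
(C,P,Z): not NE [P2→Q gives 6>1; P3→Y gives 5>2]
(C,P,W): not NE [P1→B gives 5>2; P3→Y gives 5>4]
(C,Q,X): not NE [P1→A gives 9>3; P2→P gives 7>1; P3→W gives 8>7]
(C,Q,Y): not NE [P1→B gives 5>3; P2→P gives 4>1; P3→W gives 8>0]
(C,Q,Z): not NE [P1→B gives 8>1; P3→W gives 8>4]
(C,Q,W): not NE [P1→A gives 3>0; P2→P gives 9>4]
(C,R,X): not NE [P2→P gives 7>5; P3→W gives 9>2]
(C,R,Y): not NE [P1→D gives 9>8; P2→P gives 4>3; P3→W gives 9>2]
(C,R,Z): not NE [P1→A gives 7>4; P2→Q gives 6>4; P3→W gives 9>0]
(C,R,W): not NE [P2→P gives 9>0]
(D,P,X): not NE [P2→Q gives 9>4]
(D,P,Y): not NE [P3→X gives 5>0]
(D,P,Z): not NE [P3→X gives 5>0]
(D,P,W): not NE [P1→B gives 5>1; P2→R gives 9>3; P3→X gives 5>4]
(D,Q,X): not NE [P1→A gives 9>8]
(D,Q,Y): not NE [P1→B gives 5>2; P2→P gives 6>0]
(D,Q,Z): not NE [P1→B gives 8>2; P2→P gives 9>5; P3→Y gives 9>7]
(D,Q,W): not NE [P1→A gives 3>1; P2→R gives 9>7; P3→Y gives 9>6]
(D,R,X): not NE [P1→C gives 8>5; P2→Q gives 9>7; P3→Z gives 9>1]
(D,R,Y): not NE [P2→P gives 6>5; P3→Z gives 9>2]
(D,R,Z): not NE [P1→A gives 7>3; P2→P gives 9>8]
(D,R,W): not NE [P1→C gives 8>5; P3→Z gives 9>2]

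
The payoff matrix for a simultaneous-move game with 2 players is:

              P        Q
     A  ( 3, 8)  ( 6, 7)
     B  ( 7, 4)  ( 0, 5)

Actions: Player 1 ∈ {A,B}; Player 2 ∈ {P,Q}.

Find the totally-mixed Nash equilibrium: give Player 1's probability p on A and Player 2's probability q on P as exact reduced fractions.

P1 indiff ⇒ q·3+(1-q)·6 = q·7+(1-q)·0 ⇒ q(-4) = (1-q)(-6) ⇒ q = 3/5
P2 indiff ⇒ p·8+(1-p)·4 = p·7+(1-p)·5 ⇒ p(1) = (1-p)(1) ⇒ p = 1/2

(p,q) = (1/2, 3/5)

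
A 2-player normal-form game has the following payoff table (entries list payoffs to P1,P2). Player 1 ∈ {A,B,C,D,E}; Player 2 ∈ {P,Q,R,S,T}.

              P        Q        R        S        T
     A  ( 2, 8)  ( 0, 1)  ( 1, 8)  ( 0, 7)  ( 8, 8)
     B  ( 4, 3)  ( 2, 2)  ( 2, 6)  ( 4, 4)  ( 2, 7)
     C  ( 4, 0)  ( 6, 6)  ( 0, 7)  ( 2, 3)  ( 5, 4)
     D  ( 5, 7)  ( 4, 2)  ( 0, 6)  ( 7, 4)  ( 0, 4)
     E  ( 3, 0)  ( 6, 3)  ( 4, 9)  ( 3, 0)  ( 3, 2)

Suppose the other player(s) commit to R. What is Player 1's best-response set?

argmax u_1 = {E}

u_1(A vs R) = 1
u_1(B vs R) = 2
u_1(C vs R) = 0
u_1(D vs R) = 0
u_1(E vs R) = 4
max payoff 4 at {E}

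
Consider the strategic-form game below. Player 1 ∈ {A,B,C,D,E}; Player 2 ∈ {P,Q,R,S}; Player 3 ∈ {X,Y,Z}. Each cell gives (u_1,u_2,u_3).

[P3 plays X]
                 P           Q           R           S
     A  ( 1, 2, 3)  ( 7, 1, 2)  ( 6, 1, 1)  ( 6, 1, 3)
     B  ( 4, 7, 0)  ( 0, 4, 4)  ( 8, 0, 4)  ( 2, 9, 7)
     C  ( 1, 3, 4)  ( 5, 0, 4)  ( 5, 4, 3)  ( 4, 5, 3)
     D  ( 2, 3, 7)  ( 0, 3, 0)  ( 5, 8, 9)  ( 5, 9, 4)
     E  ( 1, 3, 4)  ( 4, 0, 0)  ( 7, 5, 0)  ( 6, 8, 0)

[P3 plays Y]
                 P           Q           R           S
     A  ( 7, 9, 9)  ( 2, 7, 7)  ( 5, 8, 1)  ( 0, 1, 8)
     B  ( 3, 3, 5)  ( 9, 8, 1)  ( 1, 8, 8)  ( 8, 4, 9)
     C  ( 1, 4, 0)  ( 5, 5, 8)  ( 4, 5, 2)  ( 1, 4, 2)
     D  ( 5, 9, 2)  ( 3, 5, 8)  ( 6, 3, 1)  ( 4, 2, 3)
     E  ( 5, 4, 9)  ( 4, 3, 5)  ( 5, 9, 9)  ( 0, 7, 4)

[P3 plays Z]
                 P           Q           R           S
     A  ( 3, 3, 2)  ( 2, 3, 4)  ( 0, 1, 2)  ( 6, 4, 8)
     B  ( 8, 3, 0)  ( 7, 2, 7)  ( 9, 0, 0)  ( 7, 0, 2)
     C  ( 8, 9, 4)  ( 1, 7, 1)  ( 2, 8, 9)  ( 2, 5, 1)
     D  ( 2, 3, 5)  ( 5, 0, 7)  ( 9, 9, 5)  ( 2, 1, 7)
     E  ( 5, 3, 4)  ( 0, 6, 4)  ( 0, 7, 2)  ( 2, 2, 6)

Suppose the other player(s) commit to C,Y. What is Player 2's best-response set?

argmax u_2 = {Q,R}

u_2(P vs C,Y) = 4
u_2(Q vs C,Y) = 5
u_2(R vs C,Y) = 5
u_2(S vs C,Y) = 4
max payoff 5 at {Q,R}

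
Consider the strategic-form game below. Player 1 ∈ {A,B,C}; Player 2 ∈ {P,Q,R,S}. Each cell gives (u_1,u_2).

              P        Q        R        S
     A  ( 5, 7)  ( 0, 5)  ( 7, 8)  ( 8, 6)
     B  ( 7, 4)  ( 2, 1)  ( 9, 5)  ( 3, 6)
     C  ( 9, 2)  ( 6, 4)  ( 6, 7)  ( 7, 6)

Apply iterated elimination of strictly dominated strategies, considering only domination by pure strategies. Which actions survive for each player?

P2 drop P (R beats it: A:8>7 B:5>4 C:7>2)
P2 drop Q (R beats it: A:8>5 B:5>1 C:7>4)
P1 drop C (A beats it: R:7>6 S:8>7)
P1→{A,B} P2→{R,S}

IESDS → P1:{A,B} P2:{R,S}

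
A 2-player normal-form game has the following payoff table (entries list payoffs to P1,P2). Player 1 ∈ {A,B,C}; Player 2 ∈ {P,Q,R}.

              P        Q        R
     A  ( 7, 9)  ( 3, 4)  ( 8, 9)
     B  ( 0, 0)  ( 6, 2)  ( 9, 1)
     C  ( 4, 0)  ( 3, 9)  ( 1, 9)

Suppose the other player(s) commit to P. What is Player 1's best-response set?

u_1(A vs P) = 7
u_1(B vs P) = 0
u_1(C vs P) = 4
max payoff 7 at {A}

P1 best: {A}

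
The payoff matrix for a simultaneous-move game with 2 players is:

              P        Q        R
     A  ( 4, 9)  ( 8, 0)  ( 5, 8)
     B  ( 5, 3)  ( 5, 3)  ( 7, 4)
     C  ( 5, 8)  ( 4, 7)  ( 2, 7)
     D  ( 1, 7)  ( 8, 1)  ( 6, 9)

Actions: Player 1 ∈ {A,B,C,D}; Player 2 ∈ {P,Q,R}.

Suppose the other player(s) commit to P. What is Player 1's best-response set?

u_1(A vs P) = 4
u_1(B vs P) = 5
u_1(C vs P) = 5
u_1(D vs P) = 1
max payoff 5 at {B,C}

BR_1 = {B,C}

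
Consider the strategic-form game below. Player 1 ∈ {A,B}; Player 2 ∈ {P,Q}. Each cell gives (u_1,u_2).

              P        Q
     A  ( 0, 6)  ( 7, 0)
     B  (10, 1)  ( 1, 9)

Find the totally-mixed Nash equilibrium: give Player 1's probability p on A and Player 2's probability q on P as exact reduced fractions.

(p,q) = (4/7, 3/8)

P1 indiff ⇒ q·0+(1-q)·7 = q·10+(1-q)·1 ⇒ q(-10) = (1-q)(-6) ⇒ q = 3/8
P2 indiff ⇒ p·6+(1-p)·1 = p·0+(1-p)·9 ⇒ p(6) = (1-p)(8) ⇒ p = 4/7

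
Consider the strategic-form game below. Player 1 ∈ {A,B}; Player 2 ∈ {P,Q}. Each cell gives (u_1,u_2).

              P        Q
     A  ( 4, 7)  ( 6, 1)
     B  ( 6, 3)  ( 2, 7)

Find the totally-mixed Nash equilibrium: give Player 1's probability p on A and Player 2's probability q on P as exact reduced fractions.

(p,q) = (2/5, 2/3)

P1 indiff ⇒ q·4+(1-q)·6 = q·6+(1-q)·2 ⇒ q(-2) = (1-q)(-4) ⇒ q = 2/3
P2 indiff ⇒ p·7+(1-p)·3 = p·1+(1-p)·7 ⇒ p(6) = (1-p)(4) ⇒ p = 2/5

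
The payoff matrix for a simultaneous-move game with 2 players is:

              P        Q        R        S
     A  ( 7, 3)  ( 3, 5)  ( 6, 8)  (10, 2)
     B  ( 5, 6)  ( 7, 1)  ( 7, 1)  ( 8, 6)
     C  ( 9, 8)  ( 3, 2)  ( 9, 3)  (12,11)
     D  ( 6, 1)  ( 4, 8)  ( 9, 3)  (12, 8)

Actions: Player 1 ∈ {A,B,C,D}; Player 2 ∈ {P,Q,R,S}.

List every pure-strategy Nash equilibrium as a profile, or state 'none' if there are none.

Nash profiles: (C,S), (D,S)

(A,P): not NE [P1→C gives 9>7; P2→R gives 8>3]
(A,Q): not NE [P1→B gives 7>3; P2→R gives 8>5]
(A,R): not NE [P1→D gives 9>6]
(A,S): not NE [P1→D gives 12>10; P2→R gives 8>2]
(B,P): not NE [P1→C gives 9>5]
(B,Q): not NE [P2→S gives 6>1]
(B,R): not NE [P1→D gives 9>7; P2→S gives 6>1]
(B,S): not NE [P1→D gives 12>8]
(C,P): not NE [P2→S gives 11>8]
(C,Q): not NE [P1→B gives 7>3; P2→S gives 11>2]
(C,R): not NE [P2→S gives 11>3]
(C,S): NE
(D,P): not NE [P1→C gives 9>6; P2→S gives 8>1]
(D,Q): not NE [P1→B gives 7>4]
(D,R): not NE [P2→S gives 8>3]
(D,S): NE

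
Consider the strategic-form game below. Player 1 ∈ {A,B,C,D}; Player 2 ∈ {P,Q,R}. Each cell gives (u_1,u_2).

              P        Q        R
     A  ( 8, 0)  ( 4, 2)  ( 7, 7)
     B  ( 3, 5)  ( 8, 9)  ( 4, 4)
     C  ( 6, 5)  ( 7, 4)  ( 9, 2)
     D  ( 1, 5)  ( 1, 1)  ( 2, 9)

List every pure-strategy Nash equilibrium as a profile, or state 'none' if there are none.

(A,P): not NE [P2→R gives 7>0]
(A,Q): not NE [P1→B gives 8>4; P2→R gives 7>2]
(A,R): not NE [P1→C gives 9>7]
(B,P): not NE [P1→A gives 8>3; P2→Q gives 9>5]
(B,Q): NE
(B,R): not NE [P1→C gives 9>4; P2→Q gives 9>4]
(C,P): not NE [P1→A gives 8>6]
(C,Q): not NE [P1→B gives 8>7; P2→P gives 5>4]
(C,R): not NE [P2→P gives 5>2]
(D,P): not NE [P1→A gives 8>1; P2→R gives 9>5]
(D,Q): not NE [P1→B gives 8>1; P2→R gives 9>1]
(D,R): not NE [P1→C gives 9>2]

Nash profiles: (B,Q)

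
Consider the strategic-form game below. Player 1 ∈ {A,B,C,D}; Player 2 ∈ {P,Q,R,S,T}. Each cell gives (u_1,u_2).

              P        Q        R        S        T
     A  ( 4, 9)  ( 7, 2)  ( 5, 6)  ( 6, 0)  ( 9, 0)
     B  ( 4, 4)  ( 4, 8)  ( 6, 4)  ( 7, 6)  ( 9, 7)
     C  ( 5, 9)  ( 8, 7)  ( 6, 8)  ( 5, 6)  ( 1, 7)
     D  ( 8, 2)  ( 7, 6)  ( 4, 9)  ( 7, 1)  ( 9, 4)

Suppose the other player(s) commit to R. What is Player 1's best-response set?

u_1(A vs R) = 5
u_1(B vs R) = 6
u_1(C vs R) = 6
u_1(D vs R) = 4
max payoff 6 at {B,C}

argmax u_1 = {B,C}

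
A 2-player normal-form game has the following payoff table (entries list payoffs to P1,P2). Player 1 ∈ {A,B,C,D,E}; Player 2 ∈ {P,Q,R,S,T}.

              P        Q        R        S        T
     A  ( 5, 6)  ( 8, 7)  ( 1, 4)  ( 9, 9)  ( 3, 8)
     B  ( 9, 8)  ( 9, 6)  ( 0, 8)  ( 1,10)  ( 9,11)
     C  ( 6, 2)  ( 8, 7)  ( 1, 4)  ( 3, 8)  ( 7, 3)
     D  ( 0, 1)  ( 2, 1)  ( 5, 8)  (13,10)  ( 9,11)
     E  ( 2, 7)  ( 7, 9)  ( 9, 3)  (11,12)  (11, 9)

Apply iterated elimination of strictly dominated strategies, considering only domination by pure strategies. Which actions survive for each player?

Survivors P1:{D,E} P2:{S,T}

P2 drop P (S beats it: A:9>6 B:10>8 C:8>2 D:10>1 E:12>7)
P2 drop Q (S beats it: A:9>7 B:10>6 C:8>7 D:10>1 E:12>9)
P1 drop A (D beats it: R:5>1 S:13>9 T:9>3)
P1 drop B (E beats it: R:9>0 S:11>1 T:11>9)
P1 drop C (D beats it: R:5>1 S:13>3 T:9>7)
P2 drop R (S beats it: D:10>8 E:12>3)
P1→{D,E} P2→{S,T}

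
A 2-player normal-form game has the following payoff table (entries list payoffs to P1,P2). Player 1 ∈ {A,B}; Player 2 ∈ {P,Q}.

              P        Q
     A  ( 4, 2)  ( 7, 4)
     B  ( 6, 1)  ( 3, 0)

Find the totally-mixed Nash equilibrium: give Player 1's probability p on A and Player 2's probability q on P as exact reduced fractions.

(p,q) = (1/3, 2/3)

P1 indiff ⇒ q·4+(1-q)·7 = q·6+(1-q)·3 ⇒ q(-2) = (1-q)(-4) ⇒ q = 2/3
P2 indiff ⇒ p·2+(1-p)·1 = p·4+(1-p)·0 ⇒ p(-2) = (1-p)(-1) ⇒ p = 1/3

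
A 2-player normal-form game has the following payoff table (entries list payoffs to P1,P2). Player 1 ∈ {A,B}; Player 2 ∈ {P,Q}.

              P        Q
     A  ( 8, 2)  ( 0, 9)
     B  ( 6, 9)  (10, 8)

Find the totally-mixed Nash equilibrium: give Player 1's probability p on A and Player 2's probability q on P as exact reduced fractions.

(p,q) = (1/8, 5/6)

P1 indiff ⇒ q·8+(1-q)·0 = q·6+(1-q)·10 ⇒ q(2) = (1-q)(10) ⇒ q = 5/6
P2 indiff ⇒ p·2+(1-p)·9 = p·9+(1-p)·8 ⇒ p(-7) = (1-p)(-1) ⇒ p = 1/8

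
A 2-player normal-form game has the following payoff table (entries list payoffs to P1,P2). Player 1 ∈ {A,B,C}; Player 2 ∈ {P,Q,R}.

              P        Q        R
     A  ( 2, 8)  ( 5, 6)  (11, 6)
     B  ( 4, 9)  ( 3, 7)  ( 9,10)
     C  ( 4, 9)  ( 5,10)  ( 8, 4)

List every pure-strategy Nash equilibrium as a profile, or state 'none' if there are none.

Nash profiles: (C,Q)

(A,P): not NE [P1→C gives 4>2]
(A,Q): not NE [P2→P gives 8>6]
(A,R): not NE [P2→P gives 8>6]
(B,P): not NE [P2→R gives 10>9]
(B,Q): not NE [P1→C gives 5>3; P2→R gives 10>7]
(B,R): not NE [P1→A gives 11>9]
(C,P): not NE [P2→Q gives 10>9]
(C,Q): NE
(C,R): not NE [P1→A gives 11>8; P2→Q gives 10>4]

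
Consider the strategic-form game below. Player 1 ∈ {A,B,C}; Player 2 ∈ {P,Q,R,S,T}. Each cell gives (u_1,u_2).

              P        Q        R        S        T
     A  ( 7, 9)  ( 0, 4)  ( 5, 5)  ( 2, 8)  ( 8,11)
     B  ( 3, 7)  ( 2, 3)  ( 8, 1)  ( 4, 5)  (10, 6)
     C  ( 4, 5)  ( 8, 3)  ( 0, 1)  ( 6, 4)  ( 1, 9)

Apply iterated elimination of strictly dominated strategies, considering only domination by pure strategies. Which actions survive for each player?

P2 drop Q (P beats it: A:9>4 B:7>3 C:5>3)
P2 drop R (P beats it: A:9>5 B:7>1 C:5>1)
P2 drop S (P beats it: A:9>8 B:7>5 C:5>4)
P1 drop C (A beats it: P:7>4 T:8>1)
P1→{A,B} P2→{P,T}

Remaining: P1:{A,B} P2:{P,T}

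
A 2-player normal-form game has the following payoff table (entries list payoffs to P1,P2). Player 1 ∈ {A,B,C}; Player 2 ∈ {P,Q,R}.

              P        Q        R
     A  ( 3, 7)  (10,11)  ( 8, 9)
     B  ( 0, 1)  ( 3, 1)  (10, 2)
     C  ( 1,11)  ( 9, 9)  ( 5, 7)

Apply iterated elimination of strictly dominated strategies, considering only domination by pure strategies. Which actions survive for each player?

IESDS → P1:{A,B} P2:{Q,R}

P1 drop C (A beats it: P:3>1 Q:10>9 R:8>5)
P2 drop P (R beats it: A:9>7 B:2>1)
P1→{A,B} P2→{Q,R}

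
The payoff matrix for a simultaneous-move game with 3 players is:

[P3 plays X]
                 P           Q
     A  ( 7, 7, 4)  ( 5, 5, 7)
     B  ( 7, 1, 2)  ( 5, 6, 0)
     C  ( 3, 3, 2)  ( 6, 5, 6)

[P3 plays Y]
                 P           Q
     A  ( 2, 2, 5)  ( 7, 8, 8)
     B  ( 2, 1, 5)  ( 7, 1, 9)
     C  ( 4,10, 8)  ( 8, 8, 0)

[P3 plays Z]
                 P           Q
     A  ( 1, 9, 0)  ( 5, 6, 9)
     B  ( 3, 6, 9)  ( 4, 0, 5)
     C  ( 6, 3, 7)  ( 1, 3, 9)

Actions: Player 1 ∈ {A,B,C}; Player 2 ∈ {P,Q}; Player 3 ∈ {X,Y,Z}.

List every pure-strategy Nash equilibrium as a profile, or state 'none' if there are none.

NE set: (C,P,Y)

(A,P,X): not NE [P3→Y gives 5>4]
(A,P,Y): not NE [P1→C gives 4>2; P2→Q gives 8>2]
(A,P,Z): not NE [P1→C gives 6>1; P3→Y gives 5>0]
(A,Q,X): not NE [P1→C gives 6>5; P2→P gives 7>5; P3→Z gives 9>7]
(A,Q,Y): not NE [P1→C gives 8>7; P3→Z gives 9>8]
(A,Q,Z): not NE [P2→P gives 9>6]
(B,P,X): not NE [P2→Q gives 6>1; P3→Z gives 9>2]
(B,P,Y): not NE [P1→C gives 4>2; P3→Z gives 9>5]
(B,P,Z): not NE [P1→C gives 6>3]
(B,Q,X): not NE [P1→C gives 6>5; P3→Y gives 9>0]
(B,Q,Y): not NE [P1→C gives 8>7]
(B,Q,Z): not NE [P1→A gives 5>4; P2→P gives 6>0; P3→Y gives 9>5]
(C,P,X): not NE [P1→B gives 7>3; P2→Q gives 5>3; P3→Y gives 8>2]
(C,P,Y): NE
(C,P,Z): not NE [P3→Y gives 8>7]
(C,Q,X): not NE [P3→Z gives 9>6]
(C,Q,Y): not NE [P2→P gives 10>8; P3→Z gives 9>0]
(C,Q,Z): not NE [P1→A gives 5>1]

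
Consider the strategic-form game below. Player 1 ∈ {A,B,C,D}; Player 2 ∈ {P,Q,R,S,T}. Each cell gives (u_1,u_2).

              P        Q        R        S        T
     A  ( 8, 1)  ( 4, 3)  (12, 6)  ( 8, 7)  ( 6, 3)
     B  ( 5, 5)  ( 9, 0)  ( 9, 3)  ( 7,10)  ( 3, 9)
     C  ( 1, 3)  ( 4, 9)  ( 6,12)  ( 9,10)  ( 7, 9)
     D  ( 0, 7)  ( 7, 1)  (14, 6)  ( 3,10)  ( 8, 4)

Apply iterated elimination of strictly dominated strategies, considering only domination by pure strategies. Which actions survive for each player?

P2 drop P (S beats it: A:7>1 B:10>5 C:10>3 D:10>7)
P2 drop Q (R beats it: A:6>3 B:3>0 C:12>9 D:6>1)
P1 drop B (A beats it: R:12>9 S:8>7 T:6>3)
P2 drop T (R beats it: A:6>3 C:12>9 D:6>4)
P1→{A,C,D} P2→{R,S}

Remaining: P1:{A,C,D} P2:{R,S}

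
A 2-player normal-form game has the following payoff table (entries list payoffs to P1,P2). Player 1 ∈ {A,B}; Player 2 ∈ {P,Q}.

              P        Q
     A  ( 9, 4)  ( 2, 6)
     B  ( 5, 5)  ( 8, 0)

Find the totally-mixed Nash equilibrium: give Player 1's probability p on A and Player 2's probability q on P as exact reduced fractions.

p=5/7, q=3/5

P1 indiff ⇒ q·9+(1-q)·2 = q·5+(1-q)·8 ⇒ q(4) = (1-q)(6) ⇒ q = 3/5
P2 indiff ⇒ p·4+(1-p)·5 = p·6+(1-p)·0 ⇒ p(-2) = (1-p)(-5) ⇒ p = 5/7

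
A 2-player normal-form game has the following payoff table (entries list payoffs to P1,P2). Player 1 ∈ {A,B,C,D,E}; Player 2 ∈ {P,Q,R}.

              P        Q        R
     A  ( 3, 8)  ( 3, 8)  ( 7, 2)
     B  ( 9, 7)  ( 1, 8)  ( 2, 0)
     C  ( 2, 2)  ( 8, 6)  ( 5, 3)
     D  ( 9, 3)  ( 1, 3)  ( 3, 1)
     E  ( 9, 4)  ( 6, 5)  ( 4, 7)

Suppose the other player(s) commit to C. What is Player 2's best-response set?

u_2(P vs C) = 2
u_2(Q vs C) = 6
u_2(R vs C) = 3
max payoff 6 at {Q}

argmax u_2 = {Q}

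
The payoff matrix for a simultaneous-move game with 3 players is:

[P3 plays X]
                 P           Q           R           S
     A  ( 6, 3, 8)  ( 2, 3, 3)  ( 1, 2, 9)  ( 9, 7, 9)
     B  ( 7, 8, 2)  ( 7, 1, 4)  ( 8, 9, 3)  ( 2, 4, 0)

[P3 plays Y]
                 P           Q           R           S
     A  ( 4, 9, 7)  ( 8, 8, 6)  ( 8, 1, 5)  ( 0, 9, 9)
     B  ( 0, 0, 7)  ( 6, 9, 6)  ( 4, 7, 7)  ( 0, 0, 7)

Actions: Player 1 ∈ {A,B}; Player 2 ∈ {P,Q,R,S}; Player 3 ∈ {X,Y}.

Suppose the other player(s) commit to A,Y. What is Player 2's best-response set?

u_2(P vs A,Y) = 9
u_2(Q vs A,Y) = 8
u_2(R vs A,Y) = 1
u_2(S vs A,Y) = 9
max payoff 9 at {P,S}

argmax u_2 = {P,S}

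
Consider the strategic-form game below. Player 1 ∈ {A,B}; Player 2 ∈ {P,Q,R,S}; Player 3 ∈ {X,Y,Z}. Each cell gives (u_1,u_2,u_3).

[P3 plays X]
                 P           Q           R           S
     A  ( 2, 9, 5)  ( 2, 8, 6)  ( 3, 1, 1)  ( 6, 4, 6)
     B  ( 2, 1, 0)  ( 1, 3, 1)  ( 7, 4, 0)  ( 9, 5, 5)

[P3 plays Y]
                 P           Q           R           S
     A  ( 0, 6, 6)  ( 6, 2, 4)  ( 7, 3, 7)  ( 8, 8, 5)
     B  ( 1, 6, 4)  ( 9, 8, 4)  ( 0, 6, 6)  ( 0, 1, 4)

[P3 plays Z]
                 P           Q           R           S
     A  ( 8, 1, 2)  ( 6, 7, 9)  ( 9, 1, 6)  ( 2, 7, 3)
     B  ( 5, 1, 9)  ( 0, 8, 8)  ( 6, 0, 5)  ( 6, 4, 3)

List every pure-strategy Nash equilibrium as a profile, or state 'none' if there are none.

(A,P,X): not NE [P3→Y gives 6>5]
(A,P,Y): not NE [P1→B gives 1>0; P2→S gives 8>6]
(A,P,Z): not NE [P2→S gives 7>1; P3→Y gives 6>2]
(A,Q,X): not NE [P2→P gives 9>8; P3→Z gives 9>6]
(A,Q,Y): not NE [P1→B gives 9>6; P2→S gives 8>2; P3→Z gives 9>4]
(A,Q,Z): NE
(A,R,X): not NE [P1→B gives 7>3; P2→P gives 9>1; P3→Y gives 7>1]
(A,R,Y): not NE [P2→S gives 8>3]
(A,R,Z): not NE [P2→S gives 7>1; P3→Y gives 7>6]
(A,S,X): not NE [P1→B gives 9>6; P2→P gives 9>4]
(A,S,Y): not NE [P3→X gives 6>5]
(A,S,Z): not NE [P1→B gives 6>2; P3→X gives 6>3]
(B,P,X): not NE [P2→S gives 5>1; P3→Z gives 9>0]
(B,P,Y): not NE [P2→Q gives 8>6; P3→Z gives 9>4]
(B,P,Z): not NE [P1→A gives 8>5; P2→Q gives 8>1]
(B,Q,X): not NE [P1→A gives 2>1; P2→S gives 5>3; P3→Z gives 8>1]
(B,Q,Y): not NE [P3→Z gives 8>4]
(B,Q,Z): not NE [P1→A gives 6>0]
(B,R,X): not NE [P2→S gives 5>4; P3→Y gives 6>0]
(B,R,Y): not NE [P1→A gives 7>0; P2→Q gives 8>6]
(B,R,Z): not NE [P1→A gives 9>6; P2→Q gives 8>0; P3→Y gives 6>5]
(B,S,X): NE
(B,S,Y): not NE [P1→A gives 8>0; P2→Q gives 8>1; P3→X gives 5>4]
(B,S,Z): not NE [P2→Q gives 8>4; P3→X gives 5>3]

Nash profiles: (A,Q,Z), (B,S,X)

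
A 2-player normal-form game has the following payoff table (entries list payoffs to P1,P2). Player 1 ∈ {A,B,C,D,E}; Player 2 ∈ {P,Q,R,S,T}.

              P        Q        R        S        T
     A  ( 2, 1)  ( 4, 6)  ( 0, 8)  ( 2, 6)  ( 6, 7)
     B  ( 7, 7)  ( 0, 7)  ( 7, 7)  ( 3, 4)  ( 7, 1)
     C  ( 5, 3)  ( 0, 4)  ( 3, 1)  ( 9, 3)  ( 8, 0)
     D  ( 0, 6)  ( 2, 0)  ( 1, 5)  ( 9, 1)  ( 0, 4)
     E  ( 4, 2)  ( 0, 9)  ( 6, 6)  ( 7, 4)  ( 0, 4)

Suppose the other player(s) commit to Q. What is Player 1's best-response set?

argmax u_1 = {A}

u_1(A vs Q) = 4
u_1(B vs Q) = 0
u_1(C vs Q) = 0
u_1(D vs Q) = 2
u_1(E vs Q) = 0
max payoff 4 at {A}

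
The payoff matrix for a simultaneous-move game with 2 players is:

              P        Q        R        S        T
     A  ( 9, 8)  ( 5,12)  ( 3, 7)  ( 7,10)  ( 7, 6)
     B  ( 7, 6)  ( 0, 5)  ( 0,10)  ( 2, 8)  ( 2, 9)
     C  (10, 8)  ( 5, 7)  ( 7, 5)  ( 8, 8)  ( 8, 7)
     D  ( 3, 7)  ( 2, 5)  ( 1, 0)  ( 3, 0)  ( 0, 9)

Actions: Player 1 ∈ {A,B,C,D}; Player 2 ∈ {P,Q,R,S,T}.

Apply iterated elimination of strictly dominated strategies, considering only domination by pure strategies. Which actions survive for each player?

P1 drop B (A beats it: P:9>7 Q:5>0 R:3>0 S:7>2 T:7>2)
P1 drop D (A beats it: P:9>3 Q:5>2 R:3>1 S:7>3 T:7>0)
P2 drop R (P beats it: A:8>7 C:8>5)
P2 drop T (P beats it: A:8>6 C:8>7)
P1→{A,C} P2→{P,Q,S}

IESDS → P1:{A,C} P2:{P,Q,S}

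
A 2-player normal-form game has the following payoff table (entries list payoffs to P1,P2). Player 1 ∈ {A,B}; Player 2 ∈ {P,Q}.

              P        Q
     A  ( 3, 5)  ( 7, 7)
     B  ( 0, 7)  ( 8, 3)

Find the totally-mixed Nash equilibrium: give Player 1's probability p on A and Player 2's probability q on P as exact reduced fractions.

P1 indiff ⇒ q·3+(1-q)·7 = q·0+(1-q)·8 ⇒ q(3) = (1-q)(1) ⇒ q = 1/4
P2 indiff ⇒ p·5+(1-p)·7 = p·7+(1-p)·3 ⇒ p(-2) = (1-p)(-4) ⇒ p = 2/3

P1 mixes 2/3 on A; P2 mixes 1/4 on P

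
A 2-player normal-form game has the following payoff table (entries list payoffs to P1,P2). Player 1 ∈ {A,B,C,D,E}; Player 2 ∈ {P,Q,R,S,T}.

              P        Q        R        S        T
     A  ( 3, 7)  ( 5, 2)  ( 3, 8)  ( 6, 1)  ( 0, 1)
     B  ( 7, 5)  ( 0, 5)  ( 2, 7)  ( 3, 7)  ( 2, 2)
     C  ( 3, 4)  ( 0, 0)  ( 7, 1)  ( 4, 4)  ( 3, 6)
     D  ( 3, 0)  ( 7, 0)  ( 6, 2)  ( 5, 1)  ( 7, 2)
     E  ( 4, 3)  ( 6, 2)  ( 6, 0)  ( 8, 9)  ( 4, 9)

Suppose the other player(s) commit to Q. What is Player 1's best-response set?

BR_1 = {D}

u_1(A vs Q) = 5
u_1(B vs Q) = 0
u_1(C vs Q) = 0
u_1(D vs Q) = 7
u_1(E vs Q) = 6
max payoff 7 at {D}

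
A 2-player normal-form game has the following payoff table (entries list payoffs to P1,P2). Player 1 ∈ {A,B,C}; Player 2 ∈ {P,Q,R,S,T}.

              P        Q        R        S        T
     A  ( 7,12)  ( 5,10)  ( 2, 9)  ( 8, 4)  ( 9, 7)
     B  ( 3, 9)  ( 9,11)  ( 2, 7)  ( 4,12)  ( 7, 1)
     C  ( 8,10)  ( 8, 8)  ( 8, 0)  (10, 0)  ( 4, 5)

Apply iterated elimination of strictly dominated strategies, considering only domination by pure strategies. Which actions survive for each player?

Remaining: P1:{B,C} P2:{P,Q,S}

P2 drop R (P beats it: A:12>9 B:9>7 C:10>0)
P2 drop T (P beats it: A:12>7 B:9>1 C:10>5)
P1 drop A (C beats it: P:8>7 Q:8>5 S:10>8)
P1→{B,C} P2→{P,Q,S}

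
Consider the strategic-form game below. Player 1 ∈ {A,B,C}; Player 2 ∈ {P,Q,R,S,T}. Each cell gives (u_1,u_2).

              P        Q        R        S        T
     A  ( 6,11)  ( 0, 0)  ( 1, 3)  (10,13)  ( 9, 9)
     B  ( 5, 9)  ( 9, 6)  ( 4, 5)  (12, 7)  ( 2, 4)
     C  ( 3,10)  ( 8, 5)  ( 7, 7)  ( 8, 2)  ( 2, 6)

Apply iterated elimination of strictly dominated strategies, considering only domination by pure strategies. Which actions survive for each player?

P2 drop Q (P beats it: A:11>0 B:9>6 C:10>5)
P2 drop R (P beats it: A:11>3 B:9>5 C:10>7)
P1 drop C (A beats it: P:6>3 S:10>8 T:9>2)
P2 drop T (P beats it: A:11>9 B:9>4)
P1→{A,B} P2→{P,S}

IESDS → P1:{A,B} P2:{P,S}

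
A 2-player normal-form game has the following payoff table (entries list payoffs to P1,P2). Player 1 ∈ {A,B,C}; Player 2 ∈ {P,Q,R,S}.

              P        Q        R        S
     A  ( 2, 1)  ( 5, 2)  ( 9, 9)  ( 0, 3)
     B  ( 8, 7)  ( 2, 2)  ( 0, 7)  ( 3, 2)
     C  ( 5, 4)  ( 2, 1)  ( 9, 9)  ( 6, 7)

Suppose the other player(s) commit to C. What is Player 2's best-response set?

BR_2 = {R}

u_2(P vs C) = 4
u_2(Q vs C) = 1
u_2(R vs C) = 9
u_2(S vs C) = 7
max payoff 9 at {R}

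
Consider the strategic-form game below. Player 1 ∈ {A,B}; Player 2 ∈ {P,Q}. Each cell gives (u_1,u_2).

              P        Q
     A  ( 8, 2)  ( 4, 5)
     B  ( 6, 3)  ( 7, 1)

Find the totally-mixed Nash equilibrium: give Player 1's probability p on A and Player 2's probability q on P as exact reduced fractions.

P1 indiff ⇒ q·8+(1-q)·4 = q·6+(1-q)·7 ⇒ q(2) = (1-q)(3) ⇒ q = 3/5
P2 indiff ⇒ p·2+(1-p)·3 = p·5+(1-p)·1 ⇒ p(-3) = (1-p)(-2) ⇒ p = 2/5

p=2/5, q=3/5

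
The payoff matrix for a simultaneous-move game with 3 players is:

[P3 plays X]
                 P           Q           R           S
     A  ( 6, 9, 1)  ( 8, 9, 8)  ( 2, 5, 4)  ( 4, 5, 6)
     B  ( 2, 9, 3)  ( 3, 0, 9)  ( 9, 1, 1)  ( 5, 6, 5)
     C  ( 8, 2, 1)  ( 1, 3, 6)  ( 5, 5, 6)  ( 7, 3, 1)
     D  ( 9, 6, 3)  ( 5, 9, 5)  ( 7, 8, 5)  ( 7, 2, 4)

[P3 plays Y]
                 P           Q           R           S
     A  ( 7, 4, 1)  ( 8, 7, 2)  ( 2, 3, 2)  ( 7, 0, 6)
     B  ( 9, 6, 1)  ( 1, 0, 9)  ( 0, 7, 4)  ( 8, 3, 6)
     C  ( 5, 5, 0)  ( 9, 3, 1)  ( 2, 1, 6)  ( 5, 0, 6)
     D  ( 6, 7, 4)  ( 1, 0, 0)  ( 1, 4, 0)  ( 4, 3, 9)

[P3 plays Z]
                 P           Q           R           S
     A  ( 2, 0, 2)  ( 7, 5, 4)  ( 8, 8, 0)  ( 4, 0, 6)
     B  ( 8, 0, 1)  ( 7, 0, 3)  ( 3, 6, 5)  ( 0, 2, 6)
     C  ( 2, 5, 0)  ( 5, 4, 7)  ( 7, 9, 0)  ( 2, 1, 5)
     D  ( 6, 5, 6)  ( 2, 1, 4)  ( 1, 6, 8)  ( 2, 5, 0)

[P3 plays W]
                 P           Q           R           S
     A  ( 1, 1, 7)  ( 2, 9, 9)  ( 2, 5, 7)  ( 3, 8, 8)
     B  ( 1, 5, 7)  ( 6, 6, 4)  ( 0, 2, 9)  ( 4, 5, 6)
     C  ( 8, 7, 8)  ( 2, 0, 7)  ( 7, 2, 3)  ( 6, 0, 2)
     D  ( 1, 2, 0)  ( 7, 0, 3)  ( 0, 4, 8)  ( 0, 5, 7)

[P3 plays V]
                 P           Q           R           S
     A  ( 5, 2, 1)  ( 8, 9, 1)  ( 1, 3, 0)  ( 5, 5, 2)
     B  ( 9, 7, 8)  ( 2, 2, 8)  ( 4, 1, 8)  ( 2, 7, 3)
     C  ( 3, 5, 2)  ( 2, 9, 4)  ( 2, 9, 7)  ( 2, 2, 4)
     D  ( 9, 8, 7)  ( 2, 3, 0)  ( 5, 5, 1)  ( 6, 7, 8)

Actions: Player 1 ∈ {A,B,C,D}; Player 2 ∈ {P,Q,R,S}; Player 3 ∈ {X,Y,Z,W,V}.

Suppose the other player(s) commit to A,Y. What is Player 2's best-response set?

u_2(P vs A,Y) = 4
u_2(Q vs A,Y) = 7
u_2(R vs A,Y) = 3
u_2(S vs A,Y) = 0
max payoff 7 at {Q}

P2 best: {Q}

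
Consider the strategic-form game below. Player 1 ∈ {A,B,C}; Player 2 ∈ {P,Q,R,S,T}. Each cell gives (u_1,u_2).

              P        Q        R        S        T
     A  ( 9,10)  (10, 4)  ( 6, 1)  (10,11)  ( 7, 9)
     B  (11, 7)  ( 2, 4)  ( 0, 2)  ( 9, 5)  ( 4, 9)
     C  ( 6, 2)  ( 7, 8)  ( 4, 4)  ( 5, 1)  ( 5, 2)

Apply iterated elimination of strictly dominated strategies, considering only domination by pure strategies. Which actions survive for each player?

P1 drop C (A beats it: P:9>6 Q:10>7 R:6>4 S:10>5 T:7>5)
P2 drop Q (P beats it: A:10>4 B:7>4)
P2 drop R (P beats it: A:10>1 B:7>2)
P1→{A,B} P2→{P,S,T}

Survivors P1:{A,B} P2:{P,S,T}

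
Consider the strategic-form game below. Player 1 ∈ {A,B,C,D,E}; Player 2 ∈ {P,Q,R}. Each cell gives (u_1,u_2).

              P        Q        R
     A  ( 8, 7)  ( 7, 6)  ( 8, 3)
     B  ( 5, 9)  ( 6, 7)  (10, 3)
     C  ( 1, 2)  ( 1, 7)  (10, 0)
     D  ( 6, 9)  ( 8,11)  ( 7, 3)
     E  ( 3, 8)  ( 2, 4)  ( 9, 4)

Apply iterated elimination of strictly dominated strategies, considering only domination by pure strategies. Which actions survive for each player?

P1 drop E (B beats it: P:5>3 Q:6>2 R:10>9)
P2 drop R (P beats it: A:7>3 B:9>3 C:2>0 D:9>3)
P1 drop B (A beats it: P:8>5 Q:7>6)
P1 drop C (A beats it: P:8>1 Q:7>1)
P1→{A,D} P2→{P,Q}

IESDS → P1:{A,D} P2:{P,Q}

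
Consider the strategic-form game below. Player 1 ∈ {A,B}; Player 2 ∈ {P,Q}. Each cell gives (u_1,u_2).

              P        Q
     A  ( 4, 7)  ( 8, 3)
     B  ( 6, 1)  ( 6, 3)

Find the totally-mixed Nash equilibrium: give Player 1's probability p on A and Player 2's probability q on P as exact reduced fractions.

P1 indiff ⇒ q·4+(1-q)·8 = q·6+(1-q)·6 ⇒ q(-2) = (1-q)(-2) ⇒ q = 1/2
P2 indiff ⇒ p·7+(1-p)·1 = p·3+(1-p)·3 ⇒ p(4) = (1-p)(2) ⇒ p = 1/3

P1 mixes 1/3 on A; P2 mixes 1/2 on P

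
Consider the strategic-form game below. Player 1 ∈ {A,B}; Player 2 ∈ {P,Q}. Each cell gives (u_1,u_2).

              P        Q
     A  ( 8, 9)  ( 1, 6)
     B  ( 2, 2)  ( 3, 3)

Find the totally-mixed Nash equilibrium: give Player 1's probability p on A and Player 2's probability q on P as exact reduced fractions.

P1 indiff ⇒ q·8+(1-q)·1 = q·2+(1-q)·3 ⇒ q(6) = (1-q)(2) ⇒ q = 1/4
P2 indiff ⇒ p·9+(1-p)·2 = p·6+(1-p)·3 ⇒ p(3) = (1-p)(1) ⇒ p = 1/4

P1 mixes 1/4 on A; P2 mixes 1/4 on P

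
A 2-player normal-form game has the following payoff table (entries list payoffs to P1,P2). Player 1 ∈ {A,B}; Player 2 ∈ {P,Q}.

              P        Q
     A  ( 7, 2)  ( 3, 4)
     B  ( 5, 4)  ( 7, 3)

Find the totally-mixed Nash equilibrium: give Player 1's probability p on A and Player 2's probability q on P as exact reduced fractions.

P1 mixes 1/3 on A; P2 mixes 2/3 on P

P1 indiff ⇒ q·7+(1-q)·3 = q·5+(1-q)·7 ⇒ q(2) = (1-q)(4) ⇒ q = 2/3
P2 indiff ⇒ p·2+(1-p)·4 = p·4+(1-p)·3 ⇒ p(-2) = (1-p)(-1) ⇒ p = 1/3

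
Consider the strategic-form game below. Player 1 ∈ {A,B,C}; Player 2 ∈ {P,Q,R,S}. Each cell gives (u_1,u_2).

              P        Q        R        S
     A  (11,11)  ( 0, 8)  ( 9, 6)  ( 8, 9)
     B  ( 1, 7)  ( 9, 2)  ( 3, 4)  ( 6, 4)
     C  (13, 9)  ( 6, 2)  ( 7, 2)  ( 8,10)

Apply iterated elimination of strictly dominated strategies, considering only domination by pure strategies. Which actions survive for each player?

Remaining: P1:{A,C} P2:{P,S}

P2 drop Q (P beats it: A:11>8 B:7>2 C:9>2)
P1 drop B (A beats it: P:11>1 R:9>3 S:8>6)
P2 drop R (P beats it: A:11>6 C:9>2)
P1→{A,C} P2→{P,S}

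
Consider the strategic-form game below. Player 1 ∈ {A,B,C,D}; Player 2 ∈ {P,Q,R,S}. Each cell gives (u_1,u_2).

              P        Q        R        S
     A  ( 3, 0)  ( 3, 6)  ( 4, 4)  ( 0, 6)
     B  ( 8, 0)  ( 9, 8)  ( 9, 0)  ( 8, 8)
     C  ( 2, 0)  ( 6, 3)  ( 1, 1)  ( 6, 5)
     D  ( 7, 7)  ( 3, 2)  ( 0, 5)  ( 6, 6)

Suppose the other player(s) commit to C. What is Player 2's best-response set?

P2 best: {S}

u_2(P vs C) = 0
u_2(Q vs C) = 3
u_2(R vs C) = 1
u_2(S vs C) = 5
max payoff 5 at {S}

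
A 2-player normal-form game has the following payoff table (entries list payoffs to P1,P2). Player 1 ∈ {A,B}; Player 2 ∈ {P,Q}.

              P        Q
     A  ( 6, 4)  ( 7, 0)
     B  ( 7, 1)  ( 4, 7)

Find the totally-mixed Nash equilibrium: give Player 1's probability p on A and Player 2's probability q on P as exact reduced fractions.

P1 indiff ⇒ q·6+(1-q)·7 = q·7+(1-q)·4 ⇒ q(-1) = (1-q)(-3) ⇒ q = 3/4
P2 indiff ⇒ p·4+(1-p)·1 = p·0+(1-p)·7 ⇒ p(4) = (1-p)(6) ⇒ p = 3/5

(p,q) = (3/5, 3/4)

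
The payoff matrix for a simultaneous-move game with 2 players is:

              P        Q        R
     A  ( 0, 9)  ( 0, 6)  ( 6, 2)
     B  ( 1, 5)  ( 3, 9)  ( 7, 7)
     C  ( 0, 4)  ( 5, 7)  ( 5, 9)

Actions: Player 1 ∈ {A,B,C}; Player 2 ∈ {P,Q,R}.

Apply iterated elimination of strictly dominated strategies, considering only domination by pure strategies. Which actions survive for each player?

Survivors P1:{B,C} P2:{Q,R}

P1 drop A (B beats it: P:1>0 Q:3>0 R:7>6)
P2 drop P (Q beats it: B:9>5 C:7>4)
P1→{B,C} P2→{Q,R}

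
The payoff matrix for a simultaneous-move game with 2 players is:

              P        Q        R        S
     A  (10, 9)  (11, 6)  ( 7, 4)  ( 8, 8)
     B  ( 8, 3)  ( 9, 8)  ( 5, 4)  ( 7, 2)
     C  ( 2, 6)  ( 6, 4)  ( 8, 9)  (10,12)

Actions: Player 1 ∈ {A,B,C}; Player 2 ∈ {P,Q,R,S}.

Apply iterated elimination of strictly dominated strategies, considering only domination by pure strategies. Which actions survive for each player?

P1 drop B (A beats it: P:10>8 Q:11>9 R:7>5 S:8>7)
P2 drop Q (P beats it: A:9>6 C:6>4)
P2 drop R (S beats it: A:8>4 C:12>9)
P1→{A,C} P2→{P,S}

IESDS → P1:{A,C} P2:{P,S}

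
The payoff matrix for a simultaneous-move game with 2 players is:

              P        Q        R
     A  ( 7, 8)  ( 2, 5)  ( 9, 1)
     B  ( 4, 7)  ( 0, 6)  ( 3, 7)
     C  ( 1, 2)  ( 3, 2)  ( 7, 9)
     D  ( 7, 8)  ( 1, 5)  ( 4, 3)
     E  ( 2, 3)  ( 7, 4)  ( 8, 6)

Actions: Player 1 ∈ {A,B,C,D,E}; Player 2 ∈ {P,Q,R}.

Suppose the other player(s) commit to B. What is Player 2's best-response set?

argmax u_2 = {P,R}

u_2(P vs B) = 7
u_2(Q vs B) = 6
u_2(R vs B) = 7
max payoff 7 at {P,R}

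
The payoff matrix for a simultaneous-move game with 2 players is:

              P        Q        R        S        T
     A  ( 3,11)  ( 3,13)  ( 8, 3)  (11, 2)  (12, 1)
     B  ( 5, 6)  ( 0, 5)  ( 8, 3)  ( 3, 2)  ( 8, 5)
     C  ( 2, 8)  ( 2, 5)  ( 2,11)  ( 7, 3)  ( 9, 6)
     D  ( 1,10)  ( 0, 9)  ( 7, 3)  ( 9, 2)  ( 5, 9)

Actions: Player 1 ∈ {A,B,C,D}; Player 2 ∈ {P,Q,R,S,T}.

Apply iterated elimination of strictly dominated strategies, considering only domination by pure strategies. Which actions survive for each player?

P1 drop C (A beats it: P:3>2 Q:3>2 R:8>2 S:11>7 T:12>9)
P1 drop D (A beats it: P:3>1 Q:3>0 R:8>7 S:11>9 T:12>5)
P2 drop R (P beats it: A:11>3 B:6>3)
P2 drop S (P beats it: A:11>2 B:6>2)
P2 drop T (P beats it: A:11>1 B:6>5)
P1→{A,B} P2→{P,Q}

Remaining: P1:{A,B} P2:{P,Q}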